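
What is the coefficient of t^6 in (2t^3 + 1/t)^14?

64064

General term: C(14,j)·(2t^3)^j·(1/t)^(14-j), with t-exponent 3j − 1(14−j) = 4j − 14.
Set 4j − 14 = 6: j = 5.
C(14,5) = 2002; 2^5 = 32; 1^9 = 1.
Coefficient = 2002 · 32 · 1 = 64064.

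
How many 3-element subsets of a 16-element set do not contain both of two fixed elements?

All 3-subsets: C(16,3) = 560. Those containing both fixed elements: C(14,1) = 14.
560 − 14 = 546.

546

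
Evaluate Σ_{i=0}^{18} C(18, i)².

9075135300

By Vandermonde's identity, Σ C(18,i)² = C(36,18) = 9075135300.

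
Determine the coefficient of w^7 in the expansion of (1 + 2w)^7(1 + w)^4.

Coefficient of w^7 = Σ_{j} C(7,j)·2^j·C(4,7-j)·1^(7-j) for j from 3 to 7.
= 280 + 2240 + 4032 + 1792 + 128 = 8472.

8472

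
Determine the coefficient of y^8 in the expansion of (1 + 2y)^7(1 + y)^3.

Coefficient of y^8 = Σ_{j} C(7,j)·2^j·C(3,8-j)·1^(8-j) for j from 5 to 7.
= 672 + 1344 + 384 = 2400.

2400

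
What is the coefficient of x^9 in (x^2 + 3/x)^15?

14073345

General term: C(15,j)·(x^2)^j·(3/x)^(15-j), with x-exponent 2j − 1(15−j) = 3j − 15.
Set 3j − 15 = 9: j = 8.
C(15,8) = 6435; 1^8 = 1; 3^7 = 2187.
Coefficient = 6435 · 1 · 2187 = 14073345.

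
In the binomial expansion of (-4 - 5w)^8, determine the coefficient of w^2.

2867200

The general term is C(8,j)·(-4)^j·(-5w)^(8-j); the w^2 term has j = 6.
C(8,6) = 28.
Coefficient = C(8,6) · (-4)^6 · (-5)^2 = 28 · 4096 · 25 = 2867200.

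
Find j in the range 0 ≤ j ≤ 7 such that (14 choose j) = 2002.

5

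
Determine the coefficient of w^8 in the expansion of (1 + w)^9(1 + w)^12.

203490

Coefficient of w^8 = Σ_{j} C(9,j)·C(12,8-j) for j from 0 to 8.
= 495 + 7128 + 33264 + 66528 + 62370 + 27720 + 5544 + 432 + 9 = 203490.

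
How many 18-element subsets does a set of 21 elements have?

C(21,18) = C(21,3) by symmetry.
C(21,3) = (21·20·19) / 3! = 7980 / 6 = 1330.

1330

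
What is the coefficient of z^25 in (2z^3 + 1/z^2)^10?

5120

General term: C(10,j)·(2z^3)^j·(1/z^2)^(10-j), with z-exponent 3j − 2(10−j) = 5j − 20.
Set 5j − 20 = 25: j = 9.
C(10,9) = 10; 2^9 = 512; 1^1 = 1.
Coefficient = 10 · 512 · 1 = 5120.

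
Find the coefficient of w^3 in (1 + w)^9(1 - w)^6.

Coefficient of w^3 = Σ_{j} C(9,j)·1^j·C(6,3-j)·(-1)^(3-j) for j from 0 to 3.
= (-20) + 135 + (-216) + 84 = -17.

-17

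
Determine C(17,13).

C(17,13) = C(17,4) by symmetry.
C(17,4) = (17·16·15·14) / 4! = 57120 / 24 = 2380.

2380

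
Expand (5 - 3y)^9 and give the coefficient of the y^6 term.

7654500

The general term is C(9,j)·(5)^j·(-3y)^(9-j); the y^6 term has j = 3.
C(9,3) = 84.
Coefficient = C(9,3) · 5^3 · (-3)^6 = 84 · 125 · 729 = 7654500.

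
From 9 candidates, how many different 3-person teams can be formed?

84

This is C(9,3) = 84.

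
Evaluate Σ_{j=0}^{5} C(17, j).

9402

1 + 17 + 136 + 680 + 2380 + 6188 = 9402.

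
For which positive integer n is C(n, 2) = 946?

n(n−1)/2 = 946 ⇒ n(n−1) = 1892. Since 44·43 = 1892, n = 44.

44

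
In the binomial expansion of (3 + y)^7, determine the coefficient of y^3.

The general term is C(7,j)·(3)^j·(y)^(7-j); the y^3 term has j = 4.
C(7,4) = 35.
Coefficient = C(7,4) · 3^4 = 35 · 81 = 2835.

2835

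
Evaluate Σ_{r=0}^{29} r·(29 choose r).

7784628224

Differentiating (1+x)^29 and setting x=1: Σ r·C(29,r) = 29·2^28 = 7784628224.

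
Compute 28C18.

13123110

C(28,18) = C(28,10) by symmetry.
C(28,10) = (28·27·26·25·24·23·22·21·20·19) / 10! = 47621141568000 / 3628800 = 13123110.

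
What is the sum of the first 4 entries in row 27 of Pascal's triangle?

3304

1 + 27 + 351 + 2925 = 3304.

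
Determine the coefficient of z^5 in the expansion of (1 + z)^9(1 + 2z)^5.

Coefficient of z^5 = Σ_{j} C(9,j)·1^j·C(5,5-j)·2^(5-j) for j from 0 to 5.
= 32 + 720 + 2880 + 3360 + 1260 + 126 = 8378.

8378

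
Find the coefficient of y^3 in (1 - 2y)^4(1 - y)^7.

-403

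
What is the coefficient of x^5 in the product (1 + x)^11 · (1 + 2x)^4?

Coefficient of x^5 = Σ_{j} C(11,j)·1^j·C(4,5-j)·2^(5-j) for j from 1 to 5.
= 176 + 1760 + 3960 + 2640 + 462 = 8998.

8998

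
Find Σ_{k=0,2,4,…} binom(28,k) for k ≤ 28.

134217728

Half of (1+1)^28 + (1−1)^28 gives the even-index sum: 2^27 = 134217728.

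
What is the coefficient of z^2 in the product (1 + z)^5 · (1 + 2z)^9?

244

Coefficient of z^2 = Σ_{j} C(5,j)·1^j·C(9,2-j)·2^(2-j) for j from 0 to 2.
= 144 + 90 + 10 = 244.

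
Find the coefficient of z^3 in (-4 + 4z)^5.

10240

The general term is C(5,j)·(-4)^j·(4z)^(5-j); the z^3 term has j = 2.
C(5,2) = 10.
Coefficient = C(5,2) · (-4)^2 · 4^3 = 10 · 16 · 64 = 10240.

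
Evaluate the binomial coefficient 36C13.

2310789600

C(36,13) = (36·35·34·33·32·31·30·29·28·27·26·25·24) / 13! = 14389334903623680000 / 6227020800 = 2310789600.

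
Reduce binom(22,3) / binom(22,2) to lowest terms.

20/3

C(n,k+1)/C(n,k) = (n−k)/(k+1) = (22−2)/(2+1) = 20/3.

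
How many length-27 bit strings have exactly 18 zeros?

Choose the 18 positions: C(27,18) = 4686825.

4686825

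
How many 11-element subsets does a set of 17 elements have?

12376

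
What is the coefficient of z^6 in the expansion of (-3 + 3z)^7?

-15309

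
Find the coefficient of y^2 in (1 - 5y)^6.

The general term is C(6,j)·(1)^j·(-5y)^(6-j); the y^2 term has j = 4.
C(6,4) = 15.
Coefficient = C(6,4) · (-5)^2 = 15 · 25 = 375.

375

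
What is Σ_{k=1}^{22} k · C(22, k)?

46137344

Differentiating (1+x)^22 and setting x=1: Σ k·C(22,k) = 22·2^21 = 46137344.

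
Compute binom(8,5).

56

C(8,5) = C(8,3) by symmetry.
C(8,3) = (8·7·6) / 3! = 336 / 6 = 56.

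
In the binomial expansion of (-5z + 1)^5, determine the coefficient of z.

-25

The general term is C(5,j)·(-5z)^j·(1)^(5-j); the z^1 term has j = 1.
C(5,1) = 5.
Coefficient = C(5,1) · (-5)^1 = 5 · (-5) = -25.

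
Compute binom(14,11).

364

C(14,11) = C(14,3) by symmetry.
C(14,3) = (14·13·12) / 3! = 2184 / 6 = 364.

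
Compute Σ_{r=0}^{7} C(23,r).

1 + 23 + 253 + 1771 + 8855 + 33649 + 100947 + 245157 = 390656.

390656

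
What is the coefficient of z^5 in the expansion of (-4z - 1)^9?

The general term is C(9,j)·(-4z)^j·(-1)^(9-j); the z^5 term has j = 5.
C(9,5) = 126.
Coefficient = C(9,5) · (-4)^5 = 126 · (-1024) = -129024.

-129024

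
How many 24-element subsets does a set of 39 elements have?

25140840660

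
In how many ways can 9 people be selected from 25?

This is C(25,9) = 2042975.

2042975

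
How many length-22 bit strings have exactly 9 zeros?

497420

Choose the 9 positions: C(22,9) = 497420.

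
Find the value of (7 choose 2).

C(7,2) = (7·6) / 2! = 42 / 2 = 21.

21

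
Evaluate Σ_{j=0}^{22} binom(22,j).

The entries of row 22 sum to 2^22 = 4194304.

4194304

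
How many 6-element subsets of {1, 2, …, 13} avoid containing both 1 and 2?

All 6-subsets: C(13,6) = 1716. Those containing both fixed elements: C(11,4) = 330.
1716 − 330 = 1386.

1386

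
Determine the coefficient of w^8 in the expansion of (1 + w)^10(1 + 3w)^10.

21634290

Coefficient of w^8 = Σ_{j} C(10,j)·1^j·C(10,8-j)·3^(8-j) for j from 0 to 8.
= 295245 + 2624400 + 6889050 + 7348320 + 3572100 + 816480 + 85050 + 3600 + 45 = 21634290.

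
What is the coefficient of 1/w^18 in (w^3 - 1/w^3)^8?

-8

General term: C(8,j)·(w^3)^j·(-1/w^3)^(8-j), with w-exponent 3j − 3(8−j) = 6j − 24.
Set 6j − 24 = -18: j = 1.
C(8,1) = 8; 1^1 = 1; (-1)^7 = -1.
Coefficient = 8 · 1 · (-1) = -8.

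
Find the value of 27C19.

2220075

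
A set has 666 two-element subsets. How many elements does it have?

37

n(n−1)/2 = 666 ⇒ n(n−1) = 1332. Since 37·36 = 1332, n = 37.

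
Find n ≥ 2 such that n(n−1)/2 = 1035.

46

n(n−1)/2 = 1035 ⇒ n(n−1) = 2070. Since 46·45 = 2070, n = 46.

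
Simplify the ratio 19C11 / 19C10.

C(n,k+1)/C(n,k) = (n−k)/(k+1) = (19−10)/(10+1) = 9/11.

9/11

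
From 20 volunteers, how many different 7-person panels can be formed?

This is C(20,7) = 77520.

77520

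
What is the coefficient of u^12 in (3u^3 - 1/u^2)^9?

-61236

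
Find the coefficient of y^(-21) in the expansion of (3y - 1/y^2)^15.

12285

General term: C(15,j)·(3y)^j·(-1/y^2)^(15-j), with y-exponent 1j − 2(15−j) = 3j − 30.
Set 3j − 30 = -21: j = 3.
C(15,3) = 455; 3^3 = 27; (-1)^12 = 1.
Coefficient = 455 · 27 · 1 = 12285.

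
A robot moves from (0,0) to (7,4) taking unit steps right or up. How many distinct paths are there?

Each path is a sequence of 11 steps with 7 rights: C(11,7) = 330.

330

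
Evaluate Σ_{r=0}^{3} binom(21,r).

1562

1 + 21 + 210 + 1330 = 1562.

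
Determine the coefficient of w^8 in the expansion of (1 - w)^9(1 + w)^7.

0

Coefficient of w^8 = Σ_{j} C(9,j)·(-1)^j·C(7,8-j)·1^(8-j) for j from 1 to 8.
= (-9) + 252 + (-1764) + 4410 + (-4410) + 1764 + (-252) + 9 = 0.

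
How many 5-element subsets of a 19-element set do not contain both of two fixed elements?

10948

All 5-subsets: C(19,5) = 11628. Those containing both fixed elements: C(17,3) = 680.
11628 − 680 = 10948.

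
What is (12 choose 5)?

C(12,5) = (12·11·10·9·8) / 5! = 95040 / 120 = 792.

792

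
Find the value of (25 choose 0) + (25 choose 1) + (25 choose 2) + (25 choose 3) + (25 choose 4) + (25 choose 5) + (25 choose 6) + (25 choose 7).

726206

1 + 25 + 300 + 2300 + 12650 + 53130 + 177100 + 480700 = 726206.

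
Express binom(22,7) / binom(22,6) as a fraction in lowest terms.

16/7

C(n,k+1)/C(n,k) = (n−k)/(k+1) = (22−6)/(6+1) = 16/7.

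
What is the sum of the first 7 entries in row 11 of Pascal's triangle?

1486

1 + 11 + 55 + 165 + 330 + 462 + 462 = 1486.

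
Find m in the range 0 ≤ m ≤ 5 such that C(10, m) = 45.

C(10,m) increases on 0 ≤ m ≤ 5. C(10,1) = 10 and C(10,2) = 45, so m = 2.

2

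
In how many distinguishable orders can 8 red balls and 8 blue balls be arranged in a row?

12870

Choose positions for the red balls: C(16,8) = 12870.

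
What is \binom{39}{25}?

15084504396

C(39,25) = C(39,14) by symmetry.
C(39,14) = (39·38·37·36·35·34·33·32·31·30·29·28·27·26) / 14! = 1315041316842168115200 / 87178291200 = 15084504396.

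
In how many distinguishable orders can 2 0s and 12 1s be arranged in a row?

91

Choose positions for the 0s: C(14,2) = 91.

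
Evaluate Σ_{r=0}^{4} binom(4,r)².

70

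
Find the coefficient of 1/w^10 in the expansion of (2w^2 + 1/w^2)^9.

144

General term: C(9,j)·(2w^2)^j·(1/w^2)^(9-j), with w-exponent 2j − 2(9−j) = 4j − 18.
Set 4j − 18 = -10: j = 2.
C(9,2) = 36; 2^2 = 4; 1^7 = 1.
Coefficient = 36 · 4 · 1 = 144.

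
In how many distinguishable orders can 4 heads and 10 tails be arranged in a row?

Choose positions for the heads: C(14,4) = 1001.

1001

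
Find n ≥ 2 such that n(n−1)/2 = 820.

41

n(n−1)/2 = 820 ⇒ n(n−1) = 1640. Since 41·40 = 1640, n = 41.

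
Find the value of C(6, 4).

15

C(6,4) = C(6,2) by symmetry.
C(6,2) = (6·5) / 2! = 30 / 2 = 15.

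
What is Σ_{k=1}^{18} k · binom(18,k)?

2359296

Differentiating (1+x)^18 and setting x=1: Σ k·C(18,k) = 18·2^17 = 2359296.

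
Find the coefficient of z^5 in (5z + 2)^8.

The general term is C(8,j)·(5z)^j·(2)^(8-j); the z^5 term has j = 5.
C(8,5) = 56.
Coefficient = C(8,5) · 5^5 · 2^3 = 56 · 3125 · 8 = 1400000.

1400000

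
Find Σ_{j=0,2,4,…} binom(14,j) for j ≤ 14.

8192

Half of (1+1)^14 + (1−1)^14 gives the even-index sum: 2^13 = 8192.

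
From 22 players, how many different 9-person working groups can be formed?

497420

This is C(22,9) = 497420.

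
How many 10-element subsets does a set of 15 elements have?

3003

C(15,10) = C(15,5) by symmetry.
C(15,5) = (15·14·13·12·11) / 5! = 360360 / 120 = 3003.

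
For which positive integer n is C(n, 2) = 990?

n(n−1)/2 = 990 ⇒ n(n−1) = 1980. Since 45·44 = 1980, n = 45.

45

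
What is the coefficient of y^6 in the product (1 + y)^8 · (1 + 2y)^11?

Coefficient of y^6 = Σ_{j} C(8,j)·1^j·C(11,6-j)·2^(6-j) for j from 0 to 6.
= 29568 + 118272 + 147840 + 73920 + 15400 + 1232 + 28 = 386260.

386260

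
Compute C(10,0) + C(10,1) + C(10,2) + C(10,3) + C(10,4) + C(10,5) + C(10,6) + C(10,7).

968

1 + 10 + 45 + 120 + 210 + 252 + 210 + 120 = 968.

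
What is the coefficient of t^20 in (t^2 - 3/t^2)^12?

-36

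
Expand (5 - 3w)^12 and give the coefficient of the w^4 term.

15662109375

The general term is C(12,j)·(5)^j·(-3w)^(12-j); the w^4 term has j = 8.
C(12,8) = 495.
Coefficient = C(12,8) · 5^8 · (-3)^4 = 495 · 390625 · 81 = 15662109375.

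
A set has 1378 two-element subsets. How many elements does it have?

n(n−1)/2 = 1378 ⇒ n(n−1) = 2756. Since 53·52 = 2756, n = 53.

53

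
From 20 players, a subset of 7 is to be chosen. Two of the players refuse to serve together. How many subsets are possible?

68952

All 7-subsets: C(20,7) = 77520. Those containing both fixed elements: C(18,5) = 8568.
77520 − 8568 = 68952.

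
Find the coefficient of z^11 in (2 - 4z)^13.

-1308622848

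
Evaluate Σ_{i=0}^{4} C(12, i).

1 + 12 + 66 + 220 + 495 = 794.

794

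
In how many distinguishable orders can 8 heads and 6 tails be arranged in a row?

3003

Choose positions for the heads: C(14,8) = 3003.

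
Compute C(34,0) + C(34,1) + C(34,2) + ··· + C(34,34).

17179869184

The entries of row 34 sum to 2^34 = 17179869184.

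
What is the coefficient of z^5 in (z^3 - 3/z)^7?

General term: C(7,j)·(z^3)^j·(-3/z)^(7-j), with z-exponent 3j − 1(7−j) = 4j − 7.
Set 4j − 7 = 5: j = 3.
C(7,3) = 35; 1^3 = 1; (-3)^4 = 81.
Coefficient = 35 · 1 · 81 = 2835.

2835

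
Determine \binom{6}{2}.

15

C(6,2) = (6·5) / 2! = 30 / 2 = 15.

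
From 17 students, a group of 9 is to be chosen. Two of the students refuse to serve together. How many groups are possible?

17875

All 9-subsets: C(17,9) = 24310. Those containing both fixed elements: C(15,7) = 6435.
24310 − 6435 = 17875.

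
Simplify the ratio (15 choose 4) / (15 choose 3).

C(n,k+1)/C(n,k) = (n−k)/(k+1) = (15−3)/(3+1) = 12/4 = 3.

3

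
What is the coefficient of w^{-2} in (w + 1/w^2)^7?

General term: C(7,j)·(w)^j·(1/w^2)^(7-j), with w-exponent 1j − 2(7−j) = 3j − 14.
Set 3j − 14 = -2: j = 4.
C(7,4) = 35; 1^4 = 1; 1^3 = 1.
Coefficient = 35 · 1 · 1 = 35.

35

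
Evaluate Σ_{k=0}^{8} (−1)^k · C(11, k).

The partial alternating sum Σ_{k=0}^{8} (−1)^k C(11,k) = (−1)^8 C(10,8) = 45.

45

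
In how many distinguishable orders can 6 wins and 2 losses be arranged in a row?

28

Choose positions for the wins: C(8,6) = 28.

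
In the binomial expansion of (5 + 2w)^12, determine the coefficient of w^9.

14080000

The general term is C(12,j)·(5)^j·(2w)^(12-j); the w^9 term has j = 3.
C(12,3) = 220.
Coefficient = C(12,3) · 5^3 · 2^9 = 220 · 125 · 512 = 14080000.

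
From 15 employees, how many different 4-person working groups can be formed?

This is C(15,4) = 1365.

1365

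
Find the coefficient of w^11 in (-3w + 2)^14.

-515852064

The general term is C(14,j)·(-3w)^j·(2)^(14-j); the w^11 term has j = 11.
C(14,11) = 364.
Coefficient = C(14,11) · (-3)^11 · 2^3 = 364 · (-177147) · 8 = -515852064.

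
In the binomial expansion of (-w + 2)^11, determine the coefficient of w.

-11264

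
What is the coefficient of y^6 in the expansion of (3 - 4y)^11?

The general term is C(11,j)·(3)^j·(-4y)^(11-j); the y^6 term has j = 5.
C(11,5) = 462.
Coefficient = C(11,5) · 3^5 · (-4)^6 = 462 · 243 · 4096 = 459841536.

459841536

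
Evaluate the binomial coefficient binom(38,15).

15471286560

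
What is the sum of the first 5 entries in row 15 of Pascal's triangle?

1 + 15 + 105 + 455 + 1365 = 1941.

1941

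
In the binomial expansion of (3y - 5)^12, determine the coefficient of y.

-1757812500

The general term is C(12,j)·(3y)^j·(-5)^(12-j); the y^1 term has j = 1.
C(12,1) = 12.
Coefficient = C(12,1) · 3^1 · (-5)^11 = 12 · 3 · (-48828125) = -1757812500.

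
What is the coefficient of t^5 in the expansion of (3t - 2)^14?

-249080832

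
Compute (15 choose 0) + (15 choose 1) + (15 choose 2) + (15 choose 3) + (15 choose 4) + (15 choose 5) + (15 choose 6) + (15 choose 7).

1 + 15 + 105 + 455 + 1365 + 3003 + 5005 + 6435 = 16384.

16384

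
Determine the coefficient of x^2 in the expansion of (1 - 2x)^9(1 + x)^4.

78

Coefficient of x^2 = Σ_{j} C(9,j)·(-2)^j·C(4,2-j)·1^(2-j) for j from 0 to 2.
= 6 + (-72) + 144 = 78.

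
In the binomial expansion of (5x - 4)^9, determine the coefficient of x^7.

The general term is C(9,j)·(5x)^j·(-4)^(9-j); the x^7 term has j = 7.
C(9,7) = 36.
Coefficient = C(9,7) · 5^7 · (-4)^2 = 36 · 78125 · 16 = 45000000.

45000000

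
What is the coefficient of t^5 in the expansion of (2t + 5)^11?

231000000

The general term is C(11,j)·(2t)^j·(5)^(11-j); the t^5 term has j = 5.
C(11,5) = 462.
Coefficient = C(11,5) · 2^5 · 5^6 = 462 · 32 · 15625 = 231000000.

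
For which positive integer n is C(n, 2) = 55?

11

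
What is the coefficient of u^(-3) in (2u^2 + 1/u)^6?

12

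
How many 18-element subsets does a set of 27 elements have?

C(27,18) = C(27,9) by symmetry.
C(27,9) = (27·26·25·24·23·22·21·20·19) / 9! = 1700755056000 / 362880 = 4686825.

4686825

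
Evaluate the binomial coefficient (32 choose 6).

906192

C(32,6) = (32·31·30·29·28·27) / 6! = 652458240 / 720 = 906192.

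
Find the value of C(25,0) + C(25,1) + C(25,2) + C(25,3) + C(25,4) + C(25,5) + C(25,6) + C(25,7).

1 + 25 + 300 + 2300 + 12650 + 53130 + 177100 + 480700 = 726206.

726206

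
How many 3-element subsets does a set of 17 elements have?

680

C(17,3) = (17·16·15) / 3! = 4080 / 6 = 680.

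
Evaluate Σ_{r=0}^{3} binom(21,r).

1 + 21 + 210 + 1330 = 1562.

1562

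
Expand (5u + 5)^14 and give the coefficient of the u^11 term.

2221679687500

The general term is C(14,j)·(5u)^j·(5)^(14-j); the u^11 term has j = 11.
C(14,11) = 364.
Coefficient = C(14,11) · 5^11 · 5^3 = 364 · 48828125 · 125 = 2221679687500.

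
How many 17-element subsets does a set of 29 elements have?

51895935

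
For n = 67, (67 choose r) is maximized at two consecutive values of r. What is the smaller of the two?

For odd n = 67, C(67,r) peaks at r = (n−1)/2 and (n+1)/2; the smaller is 33.

33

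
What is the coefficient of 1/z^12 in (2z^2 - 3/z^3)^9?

General term: C(9,j)·(2z^2)^j·(-3/z^3)^(9-j), with z-exponent 2j − 3(9−j) = 5j − 27.
Set 5j − 27 = -12: j = 3.
C(9,3) = 84; 2^3 = 8; (-3)^6 = 729.
Coefficient = 84 · 8 · 729 = 489888.

489888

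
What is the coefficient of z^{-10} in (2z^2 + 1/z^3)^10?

3360

General term: C(10,j)·(2z^2)^j·(1/z^3)^(10-j), with z-exponent 2j − 3(10−j) = 5j − 30.
Set 5j − 30 = -10: j = 4.
C(10,4) = 210; 2^4 = 16; 1^6 = 1.
Coefficient = 210 · 16 · 1 = 3360.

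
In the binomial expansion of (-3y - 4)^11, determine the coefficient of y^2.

The general term is C(11,j)·(-3y)^j·(-4)^(11-j); the y^2 term has j = 2.
C(11,2) = 55.
Coefficient = C(11,2) · (-3)^2 · (-4)^9 = 55 · 9 · (-262144) = -129761280.

-129761280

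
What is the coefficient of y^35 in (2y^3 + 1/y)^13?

General term: C(13,j)·(2y^3)^j·(1/y)^(13-j), with y-exponent 3j − 1(13−j) = 4j − 13.
Set 4j − 13 = 35: j = 12.
C(13,12) = 13; 2^12 = 4096; 1^1 = 1.
Coefficient = 13 · 4096 · 1 = 53248.

53248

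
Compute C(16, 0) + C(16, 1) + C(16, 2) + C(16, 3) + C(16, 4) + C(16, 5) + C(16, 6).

14893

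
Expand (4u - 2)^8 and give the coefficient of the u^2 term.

28672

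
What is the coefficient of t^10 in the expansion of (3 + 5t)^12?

5800781250

The general term is C(12,j)·(3)^j·(5t)^(12-j); the t^10 term has j = 2.
C(12,2) = 66.
Coefficient = C(12,2) · 3^2 · 5^10 = 66 · 9 · 9765625 = 5800781250.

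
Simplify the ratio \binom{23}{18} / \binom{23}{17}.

C(n,k+1)/C(n,k) = (n−k)/(k+1) = (23−17)/(17+1) = 6/18 = 1/3.

1/3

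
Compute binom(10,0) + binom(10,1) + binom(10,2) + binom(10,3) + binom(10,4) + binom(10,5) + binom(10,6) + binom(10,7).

1 + 10 + 45 + 120 + 210 + 252 + 210 + 120 = 968.

968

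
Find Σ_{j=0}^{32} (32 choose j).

Setting x = 1 in (1+x)^32 gives Σ C(32,j) = 2^32 = 4294967296.

4294967296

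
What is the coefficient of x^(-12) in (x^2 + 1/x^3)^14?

3003

General term: C(14,j)·(x^2)^j·(1/x^3)^(14-j), with x-exponent 2j − 3(14−j) = 5j − 42.
Set 5j − 42 = -12: j = 6.
C(14,6) = 3003; 1^6 = 1; 1^8 = 1.
Coefficient = 3003 · 1 · 1 = 3003.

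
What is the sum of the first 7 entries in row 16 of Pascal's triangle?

14893

1 + 16 + 120 + 560 + 1820 + 4368 + 8008 = 14893.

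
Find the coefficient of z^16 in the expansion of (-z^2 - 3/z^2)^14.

General term: C(14,j)·(-z^2)^j·(-3/z^2)^(14-j), with z-exponent 2j − 2(14−j) = 4j − 28.
Set 4j − 28 = 16: j = 11.
C(14,11) = 364; (-1)^11 = -1; (-3)^3 = -27.
Coefficient = 364 · (-1) · (-27) = 9828.

9828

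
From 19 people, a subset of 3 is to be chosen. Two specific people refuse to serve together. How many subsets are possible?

952

All 3-subsets: C(19,3) = 969. Those containing both fixed elements: C(17,1) = 17.
969 − 17 = 952.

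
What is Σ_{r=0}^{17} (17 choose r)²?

By Vandermonde's identity, Σ C(17,r)² = C(34,17) = 2333606220.

2333606220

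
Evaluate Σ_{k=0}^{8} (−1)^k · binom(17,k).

12870

The partial alternating sum Σ_{k=0}^{8} (−1)^k C(17,k) = (−1)^8 C(16,8) = 12870.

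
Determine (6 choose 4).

15

C(6,4) = C(6,2) by symmetry.
C(6,2) = (6·5) / 2! = 30 / 2 = 15.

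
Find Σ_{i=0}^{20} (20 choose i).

The entries of row 20 sum to 2^20 = 1048576.

1048576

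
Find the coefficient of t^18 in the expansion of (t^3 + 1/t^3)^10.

45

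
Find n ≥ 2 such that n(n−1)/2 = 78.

n(n−1)/2 = 78 ⇒ n(n−1) = 156. Since 13·12 = 156, n = 13.

13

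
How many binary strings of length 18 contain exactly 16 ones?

Choose the 16 positions: C(18,16) = 153.

153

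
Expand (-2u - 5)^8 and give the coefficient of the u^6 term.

44800

The general term is C(8,j)·(-2u)^j·(-5)^(8-j); the u^6 term has j = 6.
C(8,6) = 28.
Coefficient = C(8,6) · (-2)^6 · (-5)^2 = 28 · 64 · 25 = 44800.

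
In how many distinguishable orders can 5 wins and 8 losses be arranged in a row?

Choose positions for the wins: C(13,5) = 1287.

1287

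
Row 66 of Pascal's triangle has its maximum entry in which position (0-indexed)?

33

C(66,j) is maximized at j = 66/2 = 33.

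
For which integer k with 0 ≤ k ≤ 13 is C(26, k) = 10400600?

13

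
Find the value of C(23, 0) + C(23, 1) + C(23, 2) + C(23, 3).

1 + 23 + 253 + 1771 = 2048.

2048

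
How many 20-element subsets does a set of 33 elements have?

573166440

C(33,20) = C(33,13) by symmetry.
C(33,13) = (33·32·31·30·29·28·27·26·25·24·23·22·21) / 13! = 3569119343741952000 / 6227020800 = 573166440.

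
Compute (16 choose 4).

1820

C(16,4) = (16·15·14·13) / 4! = 43680 / 24 = 1820.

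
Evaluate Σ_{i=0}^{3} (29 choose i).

1 + 29 + 406 + 3654 = 4090.

4090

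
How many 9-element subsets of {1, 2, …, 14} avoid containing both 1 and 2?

All 9-subsets: C(14,9) = 2002. Those containing both fixed elements: C(12,7) = 792.
2002 − 792 = 1210.

1210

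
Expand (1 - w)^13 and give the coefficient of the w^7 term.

The general term is C(13,j)·(1)^j·(-w)^(13-j); the w^7 term has j = 6.
C(13,6) = 1716.
Coefficient = C(13,6) · (-1)^7 = 1716 · (-1) = -1716.

-1716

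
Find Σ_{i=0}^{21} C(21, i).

2097152

Setting x = 1 in (1+x)^21 gives Σ C(21,i) = 2^21 = 2097152.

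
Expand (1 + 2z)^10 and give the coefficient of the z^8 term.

11520

The general term is C(10,j)·(1)^j·(2z)^(10-j); the z^8 term has j = 2.
C(10,2) = 45.
Coefficient = C(10,2) · 2^8 = 45 · 256 = 11520.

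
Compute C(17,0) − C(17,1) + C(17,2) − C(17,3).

-560

The partial alternating sum Σ_{k=0}^{3} (−1)^k C(17,k) = (−1)^3 C(16,3) = -560.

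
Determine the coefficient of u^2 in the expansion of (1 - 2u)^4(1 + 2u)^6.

-12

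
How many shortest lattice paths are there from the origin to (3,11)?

364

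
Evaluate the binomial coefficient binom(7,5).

C(7,5) = C(7,2) by symmetry.
C(7,2) = (7·6) / 2! = 42 / 2 = 21.

21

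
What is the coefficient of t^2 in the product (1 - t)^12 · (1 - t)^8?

Coefficient of t^2 = Σ_{j} C(12,j)·(-1)^j·C(8,2-j)·(-1)^(2-j) for j from 0 to 2.
= 28 + 96 + 66 = 190.

190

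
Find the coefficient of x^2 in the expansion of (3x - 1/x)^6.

General term: C(6,j)·(3x)^j·(-1/x)^(6-j), with x-exponent 1j − 1(6−j) = 2j − 6.
Set 2j − 6 = 2: j = 4.
C(6,4) = 15; 3^4 = 81; (-1)^2 = 1.
Coefficient = 15 · 81 · 1 = 1215.

1215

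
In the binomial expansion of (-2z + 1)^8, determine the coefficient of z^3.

-448

The general term is C(8,j)·(-2z)^j·(1)^(8-j); the z^3 term has j = 3.
C(8,3) = 56.
Coefficient = C(8,3) · (-2)^3 = 56 · (-8) = -448.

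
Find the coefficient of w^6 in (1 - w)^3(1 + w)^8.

Coefficient of w^6 = Σ_{j} C(3,j)·(-1)^j·C(8,6-j)·1^(6-j) for j from 0 to 3.
= 28 + (-168) + 210 + (-56) = 14.

14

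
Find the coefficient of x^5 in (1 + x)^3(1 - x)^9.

Coefficient of x^5 = Σ_{j} C(3,j)·1^j·C(9,5-j)·(-1)^(5-j) for j from 0 to 3.
= (-126) + 378 + (-252) + 36 = 36.

36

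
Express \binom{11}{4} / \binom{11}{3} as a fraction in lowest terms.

2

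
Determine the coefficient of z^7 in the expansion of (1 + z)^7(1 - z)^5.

-20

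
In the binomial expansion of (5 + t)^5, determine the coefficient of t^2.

The general term is C(5,j)·(5)^j·(t)^(5-j); the t^2 term has j = 3.
C(5,3) = 10.
Coefficient = C(5,3) · 5^3 = 10 · 125 = 1250.

1250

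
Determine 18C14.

C(18,14) = C(18,4) by symmetry.
C(18,4) = (18·17·16·15) / 4! = 73440 / 24 = 3060.

3060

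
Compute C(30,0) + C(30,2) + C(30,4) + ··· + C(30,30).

Even-j terms of row 30 sum to 2^29 = 536870912.

536870912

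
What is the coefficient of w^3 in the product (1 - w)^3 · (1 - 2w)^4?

Coefficient of w^3 = Σ_{j} C(3,j)·(-1)^j·C(4,3-j)·(-2)^(3-j) for j from 0 to 3.
= (-32) + (-72) + (-24) + (-1) = -129.

-129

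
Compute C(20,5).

15504

C(20,5) = (20·19·18·17·16) / 5! = 1860480 / 120 = 15504.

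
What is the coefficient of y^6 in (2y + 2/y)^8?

2048

General term: C(8,j)·(2y)^j·(2/y)^(8-j), with y-exponent 1j − 1(8−j) = 2j − 8.
Set 2j − 8 = 6: j = 7.
C(8,7) = 8; 2^7 = 128; 2^1 = 2.
Coefficient = 8 · 128 · 2 = 2048.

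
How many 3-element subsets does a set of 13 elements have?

C(13,3) = (13·12·11) / 3! = 1716 / 6 = 286.

286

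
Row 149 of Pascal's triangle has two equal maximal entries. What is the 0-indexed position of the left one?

For odd n = 149, C(149,r) peaks at r = (n−1)/2 and (n+1)/2; the smaller is 74.

74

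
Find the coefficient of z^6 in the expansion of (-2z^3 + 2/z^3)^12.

-3244032

General term: C(12,j)·(-2z^3)^j·(2/z^3)^(12-j), with z-exponent 3j − 3(12−j) = 6j − 36.
Set 6j − 36 = 6: j = 7.
C(12,7) = 792; (-2)^7 = -128; 2^5 = 32.
Coefficient = 792 · (-128) · 32 = -3244032.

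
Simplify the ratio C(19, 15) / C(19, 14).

1/3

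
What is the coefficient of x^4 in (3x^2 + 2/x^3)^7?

20412

General term: C(7,j)·(3x^2)^j·(2/x^3)^(7-j), with x-exponent 2j − 3(7−j) = 5j − 21.
Set 5j − 21 = 4: j = 5.
C(7,5) = 21; 3^5 = 243; 2^2 = 4.
Coefficient = 21 · 243 · 4 = 20412.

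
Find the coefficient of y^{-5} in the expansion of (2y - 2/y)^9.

-18432

General term: C(9,j)·(2y)^j·(-2/y)^(9-j), with y-exponent 1j − 1(9−j) = 2j − 9.
Set 2j − 9 = -5: j = 2.
C(9,2) = 36; 2^2 = 4; (-2)^7 = -128.
Coefficient = 36 · 4 · (-128) = -18432.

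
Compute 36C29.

8347680

C(36,29) = C(36,7) by symmetry.
C(36,7) = (36·35·34·33·32·31·30) / 7! = 42072307200 / 5040 = 8347680.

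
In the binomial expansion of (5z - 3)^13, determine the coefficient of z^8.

The general term is C(13,j)·(5z)^j·(-3)^(13-j); the z^8 term has j = 8.
C(13,8) = 1287.
Coefficient = C(13,8) · 5^8 · (-3)^5 = 1287 · 390625 · (-243) = -122164453125.

-122164453125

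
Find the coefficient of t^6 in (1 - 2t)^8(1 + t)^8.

Coefficient of t^6 = Σ_{j} C(8,j)·(-2)^j·C(8,6-j)·1^(6-j) for j from 0 to 6.
= 28 + (-896) + 7840 + (-25088) + 31360 + (-14336) + 1792 = 700.

700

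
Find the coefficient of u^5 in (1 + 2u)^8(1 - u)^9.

Coefficient of u^5 = Σ_{j} C(8,j)·2^j·C(9,5-j)·(-1)^(5-j) for j from 0 to 5.
= (-126) + 2016 + (-9408) + 16128 + (-10080) + 1792 = 322.

322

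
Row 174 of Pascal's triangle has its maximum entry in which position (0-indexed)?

87

C(174,i) is maximized at i = 174/2 = 87.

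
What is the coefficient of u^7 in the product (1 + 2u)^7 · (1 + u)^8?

78592

Coefficient of u^7 = Σ_{j} C(7,j)·2^j·C(8,7-j)·1^(7-j) for j from 0 to 7.
= 8 + 392 + 4704 + 19600 + 31360 + 18816 + 3584 + 128 = 78592.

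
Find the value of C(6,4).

15

C(6,4) = C(6,2) by symmetry.
C(6,2) = (6·5) / 2! = 30 / 2 = 15.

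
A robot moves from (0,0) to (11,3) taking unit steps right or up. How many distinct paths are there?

Each path is a sequence of 14 steps with 11 rights: C(14,11) = 364.

364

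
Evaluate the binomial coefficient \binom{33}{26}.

4272048

C(33,26) = C(33,7) by symmetry.
C(33,7) = (33·32·31·30·29·28·27) / 7! = 21531121920 / 5040 = 4272048.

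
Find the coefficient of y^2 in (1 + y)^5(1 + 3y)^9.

Coefficient of y^2 = Σ_{j} C(5,j)·1^j·C(9,2-j)·3^(2-j) for j from 0 to 2.
= 324 + 135 + 10 = 469.

469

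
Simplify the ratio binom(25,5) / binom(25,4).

21/5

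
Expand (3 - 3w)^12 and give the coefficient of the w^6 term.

The general term is C(12,j)·(3)^j·(-3w)^(12-j); the w^6 term has j = 6.
C(12,6) = 924.
Coefficient = C(12,6) · 3^6 · (-3)^6 = 924 · 729 · 729 = 491051484.

491051484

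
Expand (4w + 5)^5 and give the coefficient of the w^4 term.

6400

The general term is C(5,j)·(4w)^j·(5)^(5-j); the w^4 term has j = 4.
C(5,4) = 5.
Coefficient = C(5,4) · 4^4 · 5^1 = 5 · 256 · 5 = 6400.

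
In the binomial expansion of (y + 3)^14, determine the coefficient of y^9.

The general term is C(14,j)·(y)^j·(3)^(14-j); the y^9 term has j = 9.
C(14,9) = 2002.
Coefficient = C(14,9) · 3^5 = 2002 · 243 = 486486.

486486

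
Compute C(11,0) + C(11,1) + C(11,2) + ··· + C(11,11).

2048

The entries of row 11 sum to 2^11 = 2048.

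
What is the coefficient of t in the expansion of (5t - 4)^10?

-13107200

The general term is C(10,j)·(5t)^j·(-4)^(10-j); the t^1 term has j = 1.
C(10,1) = 10.
Coefficient = C(10,1) · 5^1 · (-4)^9 = 10 · 5 · (-262144) = -13107200.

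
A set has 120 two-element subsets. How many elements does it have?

16

n(n−1)/2 = 120 ⇒ n(n−1) = 240. Since 16·15 = 240, n = 16.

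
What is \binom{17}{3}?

C(17,3) = (17·16·15) / 3! = 4080 / 6 = 680.

680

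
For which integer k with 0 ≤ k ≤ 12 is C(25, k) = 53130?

5

C(25,k) increases on 0 ≤ k ≤ 12. C(25,4) = 12650 and C(25,5) = 53130, so k = 5.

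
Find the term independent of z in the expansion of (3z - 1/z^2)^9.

General term: C(9,j)·(3z)^j·(-1/z^2)^(9-j), with z-exponent 1j − 2(9−j) = 3j − 18.
Set 3j − 18 = 0: j = 6.
C(9,6) = 84; 3^6 = 729; (-1)^3 = -1.
Coefficient = 84 · 729 · (-1) = -61236.

-61236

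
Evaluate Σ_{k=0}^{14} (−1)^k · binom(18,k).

The partial alternating sum Σ_{k=0}^{14} (−1)^k C(18,k) = (−1)^14 C(17,14) = 680.

680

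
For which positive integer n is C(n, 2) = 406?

n(n−1)/2 = 406 ⇒ n(n−1) = 812. Since 29·28 = 812, n = 29.

29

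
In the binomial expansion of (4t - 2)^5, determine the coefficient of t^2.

-1280

The general term is C(5,j)·(4t)^j·(-2)^(5-j); the t^2 term has j = 2.
C(5,2) = 10.
Coefficient = C(5,2) · 4^2 · (-2)^3 = 10 · 16 · (-8) = -1280.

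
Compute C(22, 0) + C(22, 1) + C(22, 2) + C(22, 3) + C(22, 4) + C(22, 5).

35443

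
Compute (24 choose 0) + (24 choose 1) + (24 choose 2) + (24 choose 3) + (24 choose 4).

12951

1 + 24 + 276 + 2024 + 10626 = 12951.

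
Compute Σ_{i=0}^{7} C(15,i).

16384

1 + 15 + 105 + 455 + 1365 + 3003 + 5005 + 6435 = 16384.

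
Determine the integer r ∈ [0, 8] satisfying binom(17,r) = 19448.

C(17,r) increases on 0 ≤ r ≤ 8. C(17,6) = 12376 and C(17,7) = 19448, so r = 7.

7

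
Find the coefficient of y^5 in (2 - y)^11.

-29568

The general term is C(11,j)·(2)^j·(-y)^(11-j); the y^5 term has j = 6.
C(11,6) = 462.
Coefficient = C(11,6) · 2^6 · (-1)^5 = 462 · 64 · (-1) = -29568.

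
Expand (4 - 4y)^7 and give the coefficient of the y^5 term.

-344064

The general term is C(7,j)·(4)^j·(-4y)^(7-j); the y^5 term has j = 2.
C(7,2) = 21.
Coefficient = C(7,2) · 4^2 · (-4)^5 = 21 · 16 · (-1024) = -344064.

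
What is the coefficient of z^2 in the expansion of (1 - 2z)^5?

40

The general term is C(5,j)·(1)^j·(-2z)^(5-j); the z^2 term has j = 3.
C(5,3) = 10.
Coefficient = C(5,3) · (-2)^2 = 10 · 4 = 40.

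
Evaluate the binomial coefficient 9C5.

C(9,5) = C(9,4) by symmetry.
C(9,4) = (9·8·7·6) / 4! = 3024 / 24 = 126.

126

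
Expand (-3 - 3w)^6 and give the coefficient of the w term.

4374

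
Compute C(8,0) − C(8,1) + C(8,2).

The partial alternating sum Σ_{k=0}^{2} (−1)^k C(8,k) = (−1)^2 C(7,2) = 21.

21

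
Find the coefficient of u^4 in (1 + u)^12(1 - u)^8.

Coefficient of u^4 = Σ_{j} C(12,j)·1^j·C(8,4-j)·(-1)^(4-j) for j from 0 to 4.
= 70 + (-672) + 1848 + (-1760) + 495 = -19.

-19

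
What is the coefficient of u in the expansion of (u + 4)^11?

The general term is C(11,j)·(u)^j·(4)^(11-j); the u^1 term has j = 1.
C(11,1) = 11.
Coefficient = C(11,1) · 4^10 = 11 · 1048576 = 11534336.

11534336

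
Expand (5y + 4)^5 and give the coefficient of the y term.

6400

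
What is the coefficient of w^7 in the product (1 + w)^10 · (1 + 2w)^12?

3224904

Coefficient of w^7 = Σ_{j} C(10,j)·1^j·C(12,7-j)·2^(7-j) for j from 0 to 7.
= 101376 + 591360 + 1140480 + 950400 + 369600 + 66528 + 5040 + 120 = 3224904.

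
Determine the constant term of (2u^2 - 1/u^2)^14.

General term: C(14,j)·(2u^2)^j·(-1/u^2)^(14-j), with u-exponent 2j − 2(14−j) = 4j − 28.
Set 4j − 28 = 0: j = 7.
C(14,7) = 3432; 2^7 = 128; (-1)^7 = -1.
Coefficient = 3432 · 128 · (-1) = -439296.

-439296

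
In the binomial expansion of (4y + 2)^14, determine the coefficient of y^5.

The general term is C(14,j)·(4y)^j·(2)^(14-j); the y^5 term has j = 5.
C(14,5) = 2002.
Coefficient = C(14,5) · 4^5 · 2^9 = 2002 · 1024 · 512 = 1049624576.

1049624576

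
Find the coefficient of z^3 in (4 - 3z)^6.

-34560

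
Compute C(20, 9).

167960

C(20,9) = (20·19·18·17·16·15·14·13·12) / 9! = 60949324800 / 362880 = 167960.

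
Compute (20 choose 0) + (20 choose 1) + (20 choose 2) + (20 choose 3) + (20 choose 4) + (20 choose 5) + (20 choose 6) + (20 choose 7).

137980

1 + 20 + 190 + 1140 + 4845 + 15504 + 38760 + 77520 = 137980.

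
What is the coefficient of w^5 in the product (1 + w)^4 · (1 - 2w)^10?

316

Coefficient of w^5 = Σ_{j} C(4,j)·1^j·C(10,5-j)·(-2)^(5-j) for j from 0 to 4.
= (-8064) + 13440 + (-5760) + 720 + (-20) = 316.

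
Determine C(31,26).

C(31,26) = C(31,5) by symmetry.
C(31,5) = (31·30·29·28·27) / 5! = 20389320 / 120 = 169911.

169911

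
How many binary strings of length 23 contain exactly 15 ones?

490314

Choose the 15 positions: C(23,15) = 490314.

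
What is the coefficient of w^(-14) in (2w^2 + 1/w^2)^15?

21840

General term: C(15,j)·(2w^2)^j·(1/w^2)^(15-j), with w-exponent 2j − 2(15−j) = 4j − 30.
Set 4j − 30 = -14: j = 4.
C(15,4) = 1365; 2^4 = 16; 1^11 = 1.
Coefficient = 1365 · 16 · 1 = 21840.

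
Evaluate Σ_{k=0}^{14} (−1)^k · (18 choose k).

The partial alternating sum Σ_{k=0}^{14} (−1)^k C(18,k) = (−1)^14 C(17,14) = 680.

680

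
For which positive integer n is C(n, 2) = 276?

24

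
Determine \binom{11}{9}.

55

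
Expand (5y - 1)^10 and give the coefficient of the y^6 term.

3281250

The general term is C(10,j)·(5y)^j·(-1)^(10-j); the y^6 term has j = 6.
C(10,6) = 210.
Coefficient = C(10,6) · 5^6 = 210 · 15625 = 3281250.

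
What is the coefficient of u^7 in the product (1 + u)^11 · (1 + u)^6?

19448

Coefficient of u^7 = Σ_{j} C(11,j)·C(6,7-j) for j from 1 to 7.
= 11 + 330 + 2475 + 6600 + 6930 + 2772 + 330 = 19448.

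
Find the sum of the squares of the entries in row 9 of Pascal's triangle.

By Vandermonde's identity, Σ C(9,j)² = C(18,9) = 48620.

48620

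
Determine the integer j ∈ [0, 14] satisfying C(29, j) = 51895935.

C(29,j) increases on 0 ≤ j ≤ 14. C(29,11) = 34597290 and C(29,12) = 51895935, so j = 12.

12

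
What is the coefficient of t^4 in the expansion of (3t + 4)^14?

The general term is C(14,j)·(3t)^j·(4)^(14-j); the t^4 term has j = 4.
C(14,4) = 1001.
Coefficient = C(14,4) · 3^4 · 4^10 = 1001 · 81 · 1048576 = 85019590656.

85019590656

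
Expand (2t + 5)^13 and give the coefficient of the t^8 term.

1029600000

The general term is C(13,j)·(2t)^j·(5)^(13-j); the t^8 term has j = 8.
C(13,8) = 1287.
Coefficient = C(13,8) · 2^8 · 5^5 = 1287 · 256 · 3125 = 1029600000.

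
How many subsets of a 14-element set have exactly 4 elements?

1001

Choose the 4 positions: C(14,4) = 1001.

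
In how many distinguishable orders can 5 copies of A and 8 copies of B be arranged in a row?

Choose positions for the A's: C(13,5) = 1287.

1287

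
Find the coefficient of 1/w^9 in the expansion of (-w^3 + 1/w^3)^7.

21

General term: C(7,j)·(-w^3)^j·(1/w^3)^(7-j), with w-exponent 3j − 3(7−j) = 6j − 21.
Set 6j − 21 = -9: j = 2.
C(7,2) = 21; (-1)^2 = 1; 1^5 = 1.
Coefficient = 21 · 1 · 1 = 21.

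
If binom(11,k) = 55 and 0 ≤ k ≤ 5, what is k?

2

C(11,k) increases on 0 ≤ k ≤ 5. C(11,1) = 11 and C(11,2) = 55, so k = 2.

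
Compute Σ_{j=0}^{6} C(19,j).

1 + 19 + 171 + 969 + 3876 + 11628 + 27132 = 43796.

43796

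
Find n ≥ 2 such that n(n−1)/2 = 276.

24

n(n−1)/2 = 276 ⇒ n(n−1) = 552. Since 24·23 = 552, n = 24.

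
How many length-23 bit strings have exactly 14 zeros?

817190

Choose the 14 positions: C(23,14) = 817190.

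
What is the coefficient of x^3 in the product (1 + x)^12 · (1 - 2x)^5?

Coefficient of x^3 = Σ_{j} C(12,j)·1^j·C(5,3-j)·(-2)^(3-j) for j from 0 to 3.
= (-80) + 480 + (-660) + 220 = -40.

-40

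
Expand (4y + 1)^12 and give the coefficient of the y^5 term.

811008

The general term is C(12,j)·(4y)^j·(1)^(12-j); the y^5 term has j = 5.
C(12,5) = 792.
Coefficient = C(12,5) · 4^5 = 792 · 1024 = 811008.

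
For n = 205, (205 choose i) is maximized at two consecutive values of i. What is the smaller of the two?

102

For odd n = 205, C(205,i) peaks at i = (n−1)/2 and (n+1)/2; the smaller is 102.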